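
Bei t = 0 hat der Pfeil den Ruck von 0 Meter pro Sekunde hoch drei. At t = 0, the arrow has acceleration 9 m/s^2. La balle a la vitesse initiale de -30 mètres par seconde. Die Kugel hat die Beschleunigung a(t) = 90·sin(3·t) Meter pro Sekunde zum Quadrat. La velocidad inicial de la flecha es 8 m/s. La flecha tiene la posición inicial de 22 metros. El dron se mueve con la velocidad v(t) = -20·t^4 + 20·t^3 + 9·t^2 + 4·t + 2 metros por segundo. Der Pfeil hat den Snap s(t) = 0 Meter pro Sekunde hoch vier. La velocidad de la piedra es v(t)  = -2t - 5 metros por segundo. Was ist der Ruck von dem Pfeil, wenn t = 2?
Wir müssen das Integral unserer Gleichung für den Snap s(t) = 0 1-mal finden. Das Integral von dem Snap, mit j(0) = 0, ergibt den Ruck: j(t) = 0. Aus der Gleichung für den Ruck j(t) = 0, setzen wir t = 2 ein und erhalten j = 0.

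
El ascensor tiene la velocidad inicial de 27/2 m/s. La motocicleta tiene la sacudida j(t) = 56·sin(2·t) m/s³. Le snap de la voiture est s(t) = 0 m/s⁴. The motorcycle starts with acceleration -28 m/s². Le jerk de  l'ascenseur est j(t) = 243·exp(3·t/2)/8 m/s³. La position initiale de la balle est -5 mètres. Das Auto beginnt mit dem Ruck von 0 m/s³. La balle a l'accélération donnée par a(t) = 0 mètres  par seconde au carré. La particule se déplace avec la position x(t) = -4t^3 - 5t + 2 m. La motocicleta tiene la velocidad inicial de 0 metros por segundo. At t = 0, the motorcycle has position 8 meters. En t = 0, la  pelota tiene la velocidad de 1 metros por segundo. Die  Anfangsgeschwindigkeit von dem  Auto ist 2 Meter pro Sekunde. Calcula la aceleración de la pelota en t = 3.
Usando a(t) = 0 y sustituyendo t = 3, encontramos a = 0.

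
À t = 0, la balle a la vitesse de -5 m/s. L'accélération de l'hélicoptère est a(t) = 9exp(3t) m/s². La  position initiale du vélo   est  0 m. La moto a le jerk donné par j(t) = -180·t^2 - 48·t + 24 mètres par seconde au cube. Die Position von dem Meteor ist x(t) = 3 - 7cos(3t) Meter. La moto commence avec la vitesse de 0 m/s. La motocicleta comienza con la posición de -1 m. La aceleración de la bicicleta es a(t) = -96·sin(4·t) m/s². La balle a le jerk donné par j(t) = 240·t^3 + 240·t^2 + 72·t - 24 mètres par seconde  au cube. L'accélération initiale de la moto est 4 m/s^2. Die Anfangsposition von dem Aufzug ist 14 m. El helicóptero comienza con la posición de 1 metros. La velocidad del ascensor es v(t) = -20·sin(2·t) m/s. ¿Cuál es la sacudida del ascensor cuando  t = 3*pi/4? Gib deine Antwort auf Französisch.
Pour résoudre ceci, nous devons prendre 2 dérivées de notre équation de la vitesse v(t) = -20·sin(2·t). La dérivée de la vitesse donne l'accélération: a(t) = -40·cos(2·t). La dérivée de l'accélération donne le jerk: j(t) = 80·sin(2·t). En utilisant j(t) = 80·sin(2·t) et en substituant t = 3*pi/4, nous trouvons j = -80.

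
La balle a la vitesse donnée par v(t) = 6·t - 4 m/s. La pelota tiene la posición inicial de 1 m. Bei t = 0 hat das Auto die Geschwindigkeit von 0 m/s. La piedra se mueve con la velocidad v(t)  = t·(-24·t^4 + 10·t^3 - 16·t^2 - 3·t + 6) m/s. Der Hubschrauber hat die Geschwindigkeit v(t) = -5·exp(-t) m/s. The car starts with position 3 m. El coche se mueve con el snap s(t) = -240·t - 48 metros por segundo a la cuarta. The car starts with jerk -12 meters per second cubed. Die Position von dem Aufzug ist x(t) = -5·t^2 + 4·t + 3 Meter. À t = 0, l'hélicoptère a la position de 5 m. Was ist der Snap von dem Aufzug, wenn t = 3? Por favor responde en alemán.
Ausgehend von der Position x(t) = -5·t^2 + 4·t + 3, nehmen wir 4 Ableitungen. Die Ableitung von der Position ergibt die Geschwindigkeit: v(t) = 4 - 10·t. Durch Ableiten von der Geschwindigkeit erhalten wir die Beschleunigung: a(t) = -10. Mit d/dt von a(t) finden wir j(t) = 0. Durch Ableiten von dem Ruck erhalten wir den Snap: s(t) = 0. Mit s(t) = 0 und Einsetzen von t = 3, finden wir s = 0.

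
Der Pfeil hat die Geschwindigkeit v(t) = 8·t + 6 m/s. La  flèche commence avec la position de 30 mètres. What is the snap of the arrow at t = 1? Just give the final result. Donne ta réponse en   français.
s(1) = 0.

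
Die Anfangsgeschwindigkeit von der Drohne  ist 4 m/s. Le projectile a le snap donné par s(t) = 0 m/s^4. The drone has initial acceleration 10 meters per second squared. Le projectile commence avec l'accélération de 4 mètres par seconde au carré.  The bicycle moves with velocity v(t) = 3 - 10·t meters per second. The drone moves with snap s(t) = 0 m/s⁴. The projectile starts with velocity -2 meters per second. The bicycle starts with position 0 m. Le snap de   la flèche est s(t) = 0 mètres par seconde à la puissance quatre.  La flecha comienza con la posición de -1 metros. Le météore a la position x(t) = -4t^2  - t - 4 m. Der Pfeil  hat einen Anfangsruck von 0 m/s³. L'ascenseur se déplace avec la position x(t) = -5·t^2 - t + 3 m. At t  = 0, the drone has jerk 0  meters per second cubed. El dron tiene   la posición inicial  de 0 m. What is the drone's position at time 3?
We must find the antiderivative of our snap equation s(t) = 0 4 times. Taking ∫s(t)dt and applying j(0) = 0, we find j(t) = 0. Finding the antiderivative of j(t) and using a(0) = 10: a(t) = 10. Finding the integral of a(t) and using v(0) = 4: v(t) = 10·t + 4. The antiderivative of velocity is position. Using x(0) = 0, we get x(t) = 5·t^2 + 4·t. We have position x(t) = 5·t^2 + 4·t. Substituting t = 3: x(3) = 57.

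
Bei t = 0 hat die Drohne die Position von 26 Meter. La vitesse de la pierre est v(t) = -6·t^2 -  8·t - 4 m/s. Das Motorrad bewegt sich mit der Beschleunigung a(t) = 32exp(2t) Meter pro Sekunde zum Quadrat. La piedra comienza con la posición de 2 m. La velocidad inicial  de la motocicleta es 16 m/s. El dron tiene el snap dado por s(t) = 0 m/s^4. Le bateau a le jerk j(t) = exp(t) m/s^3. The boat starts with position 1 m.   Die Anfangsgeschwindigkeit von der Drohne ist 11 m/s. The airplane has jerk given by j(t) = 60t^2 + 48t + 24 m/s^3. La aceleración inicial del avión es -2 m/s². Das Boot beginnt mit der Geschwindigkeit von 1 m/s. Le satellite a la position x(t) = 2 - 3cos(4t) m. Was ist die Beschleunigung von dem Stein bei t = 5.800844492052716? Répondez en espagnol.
Debemos derivar nuestra ecuación de la velocidad v(t) = -6·t^2 - 8·t - 4 1 vez. La derivada de la velocidad da la aceleración: a(t) = -12·t - 8. Tenemos la aceleración a(t) = -12·t - 8. Sustituyendo t = 5.800844492052716: a(5.800844492052716) = -77.6101339046326.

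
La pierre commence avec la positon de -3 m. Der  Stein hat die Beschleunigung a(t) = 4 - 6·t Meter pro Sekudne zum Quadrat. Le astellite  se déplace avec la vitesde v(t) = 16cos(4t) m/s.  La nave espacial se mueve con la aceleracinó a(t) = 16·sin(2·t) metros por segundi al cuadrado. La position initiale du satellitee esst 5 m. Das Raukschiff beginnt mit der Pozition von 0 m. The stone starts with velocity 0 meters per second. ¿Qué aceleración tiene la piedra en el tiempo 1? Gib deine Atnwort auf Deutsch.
Aus der Gleichung für die Beschleunigung a(t) = 4 - 6·t, setzen wir t = 1 ein und erhalten a = -2.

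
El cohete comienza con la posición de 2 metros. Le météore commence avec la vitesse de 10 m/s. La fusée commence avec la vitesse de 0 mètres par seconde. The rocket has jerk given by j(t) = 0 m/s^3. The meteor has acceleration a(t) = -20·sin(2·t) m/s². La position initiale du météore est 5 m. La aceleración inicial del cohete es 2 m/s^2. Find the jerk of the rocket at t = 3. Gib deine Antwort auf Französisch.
Nous avons le jerk j(t) = 0. En substituant t = 3: j(3) = 0.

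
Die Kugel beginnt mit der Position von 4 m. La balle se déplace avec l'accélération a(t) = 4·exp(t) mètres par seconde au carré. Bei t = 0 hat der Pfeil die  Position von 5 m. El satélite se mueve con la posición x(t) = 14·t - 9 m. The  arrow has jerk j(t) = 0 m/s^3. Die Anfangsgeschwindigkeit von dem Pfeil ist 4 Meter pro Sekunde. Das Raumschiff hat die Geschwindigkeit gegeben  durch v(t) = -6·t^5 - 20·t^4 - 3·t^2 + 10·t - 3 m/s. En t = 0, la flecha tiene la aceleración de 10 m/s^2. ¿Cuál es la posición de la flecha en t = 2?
Debemos encontrar la antiderivada de nuestra ecuación de la sacudida j(t) = 0 3 veces. La integral de la sacudida es la aceleración. Usando a(0) = 10, obtenemos a(t) = 10. La integral de la aceleración es la velocidad. Usando v(0) = 4, obtenemos v(t) = 10·t + 4. La antiderivada de la velocidad, con x(0) = 5, da la posición: x(t) = 5·t^2 + 4·t + 5. Tenemos la posición x(t) = 5·t^2 + 4·t + 5. Sustituyendo t = 2: x(2) = 33.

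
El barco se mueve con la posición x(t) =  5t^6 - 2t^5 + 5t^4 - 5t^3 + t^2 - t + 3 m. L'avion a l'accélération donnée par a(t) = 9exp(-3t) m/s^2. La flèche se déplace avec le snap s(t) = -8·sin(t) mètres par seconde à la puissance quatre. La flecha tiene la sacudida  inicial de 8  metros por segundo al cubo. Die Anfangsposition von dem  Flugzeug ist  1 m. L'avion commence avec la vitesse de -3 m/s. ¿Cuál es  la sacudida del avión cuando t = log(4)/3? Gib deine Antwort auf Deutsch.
Um dies zu lösen, müssen wir 1 Ableitung unserer Gleichung für die Beschleunigung a(t) = 9·exp(-3·t) nehmen. Die Ableitung von der Beschleunigung ergibt den Ruck: j(t) = -27·exp(-3·t). Wir haben den Ruck j(t) = -27·exp(-3·t). Durch Einsetzen von t = log(4)/3: j(log(4)/3) = -27/4.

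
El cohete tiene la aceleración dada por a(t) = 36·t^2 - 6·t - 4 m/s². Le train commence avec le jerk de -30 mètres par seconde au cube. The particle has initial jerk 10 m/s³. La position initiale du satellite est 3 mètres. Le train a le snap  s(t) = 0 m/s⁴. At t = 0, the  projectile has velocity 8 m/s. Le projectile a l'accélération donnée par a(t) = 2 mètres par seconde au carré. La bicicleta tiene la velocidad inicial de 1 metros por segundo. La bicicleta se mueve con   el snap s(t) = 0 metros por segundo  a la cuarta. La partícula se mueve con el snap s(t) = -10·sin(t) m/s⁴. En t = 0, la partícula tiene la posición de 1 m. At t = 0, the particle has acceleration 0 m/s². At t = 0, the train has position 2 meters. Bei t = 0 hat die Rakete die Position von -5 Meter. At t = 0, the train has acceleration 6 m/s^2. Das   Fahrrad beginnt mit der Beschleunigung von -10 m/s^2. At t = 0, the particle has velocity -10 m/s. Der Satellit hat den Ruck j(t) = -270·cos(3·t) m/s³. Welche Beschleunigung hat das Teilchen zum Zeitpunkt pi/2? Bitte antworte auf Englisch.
To find the answer, we compute 2 antiderivatives of s(t) = -10·sin(t). The antiderivative of snap is jerk. Using j(0) = 10, we get j(t) = 10·cos(t). Integrating jerk and using the initial condition a(0) = 0, we get a(t) = 10·sin(t). Using a(t) = 10·sin(t) and substituting t = pi/2, we find a = 10.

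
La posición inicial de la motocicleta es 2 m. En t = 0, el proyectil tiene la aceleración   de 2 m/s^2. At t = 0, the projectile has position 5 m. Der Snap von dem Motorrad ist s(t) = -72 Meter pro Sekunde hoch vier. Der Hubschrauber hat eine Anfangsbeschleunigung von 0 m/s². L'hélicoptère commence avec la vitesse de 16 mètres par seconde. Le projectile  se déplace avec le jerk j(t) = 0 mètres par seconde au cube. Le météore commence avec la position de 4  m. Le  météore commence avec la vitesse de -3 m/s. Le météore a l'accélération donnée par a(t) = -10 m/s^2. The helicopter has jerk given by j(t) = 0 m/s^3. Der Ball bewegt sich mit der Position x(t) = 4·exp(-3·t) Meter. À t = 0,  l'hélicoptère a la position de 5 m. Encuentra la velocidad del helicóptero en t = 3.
Necesitamos integrar nuestra ecuación de la sacudida j(t) = 0 2 veces. Integrando la sacudida y usando la condición inicial a(0) = 0, obtenemos a(t) = 0. La integral de la aceleración, con v(0) = 16, da la velocidad: v(t) = 16. De la ecuación de la velocidad v(t) = 16, sustituimos t = 3 para obtener v = 16.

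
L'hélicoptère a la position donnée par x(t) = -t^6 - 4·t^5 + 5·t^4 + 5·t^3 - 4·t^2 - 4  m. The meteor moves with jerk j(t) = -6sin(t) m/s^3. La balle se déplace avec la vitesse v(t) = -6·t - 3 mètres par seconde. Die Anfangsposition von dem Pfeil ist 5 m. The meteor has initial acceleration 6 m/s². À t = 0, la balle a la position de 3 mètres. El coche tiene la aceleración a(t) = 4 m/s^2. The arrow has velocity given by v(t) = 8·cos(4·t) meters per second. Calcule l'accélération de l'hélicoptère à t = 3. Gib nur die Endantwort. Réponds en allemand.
Die Beschleunigung bei t = 3 ist a = -3968.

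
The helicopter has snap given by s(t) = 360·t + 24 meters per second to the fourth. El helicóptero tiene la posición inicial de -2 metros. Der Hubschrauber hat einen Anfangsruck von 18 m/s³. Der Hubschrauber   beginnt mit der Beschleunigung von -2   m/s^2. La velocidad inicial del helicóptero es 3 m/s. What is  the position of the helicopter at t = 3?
We must find the antiderivative of our snap equation s(t) = 360·t + 24 4 times. Integrating snap and using the initial condition j(0) = 18, we get j(t) = 180·t^2 + 24·t + 18. Integrating jerk and using the initial condition a(0) = -2, we get a(t) = 60·t^3 + 12·t^2 + 18·t - 2. The integral of acceleration, with v(0) = 3, gives velocity: v(t) = 15·t^4 + 4·t^3 + 9·t^2 - 2·t + 3. The antiderivative of velocity, with x(0) = -2, gives position: x(t) = 3·t^5 + t^4 + 3·t^3 - t^2 + 3·t - 2. Using x(t) = 3·t^5 + t^4 + 3·t^3 - t^2 + 3·t - 2 and substituting t = 3, we find x = 889.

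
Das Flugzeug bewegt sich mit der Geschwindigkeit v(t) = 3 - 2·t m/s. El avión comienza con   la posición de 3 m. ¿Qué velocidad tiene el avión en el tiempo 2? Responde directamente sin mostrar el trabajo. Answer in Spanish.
En t = 2, v = -1.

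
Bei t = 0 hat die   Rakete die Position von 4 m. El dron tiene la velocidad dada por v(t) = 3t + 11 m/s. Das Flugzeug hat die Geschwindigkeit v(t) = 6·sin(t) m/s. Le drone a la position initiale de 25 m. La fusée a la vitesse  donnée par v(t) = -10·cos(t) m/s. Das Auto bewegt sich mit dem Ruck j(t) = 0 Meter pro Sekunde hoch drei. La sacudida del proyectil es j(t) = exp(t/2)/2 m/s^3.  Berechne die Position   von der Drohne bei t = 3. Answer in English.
To solve this, we need to take 1 antiderivative of our velocity equation v(t) = 3·t + 11. Finding the integral of v(t) and using x(0) = 25: x(t) = 3·t^2/2 + 11·t + 25. From the given position equation x(t) = 3·t^2/2 + 11·t + 25, we substitute t = 3 to get x = 143/2.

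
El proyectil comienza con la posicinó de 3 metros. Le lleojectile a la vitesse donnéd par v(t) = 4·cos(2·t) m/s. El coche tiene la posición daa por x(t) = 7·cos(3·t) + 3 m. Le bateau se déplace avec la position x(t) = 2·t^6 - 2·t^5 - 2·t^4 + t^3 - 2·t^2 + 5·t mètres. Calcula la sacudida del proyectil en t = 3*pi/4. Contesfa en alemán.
Ausgehend von der Geschwindigkeit v(t) = 4·cos(2·t), nehmen wir 2 Ableitungen. Die Ableitung von der Geschwindigkeit ergibt die Beschleunigung: a(t) = -8·sin(2·t). Durch Ableiten von der Beschleunigung erhalten wir den Ruck: j(t) = -16·cos(2·t). Wir haben den Ruck j(t) = -16·cos(2·t). Durch Einsetzen von t = 3*pi/4: j(3*pi/4) = 0.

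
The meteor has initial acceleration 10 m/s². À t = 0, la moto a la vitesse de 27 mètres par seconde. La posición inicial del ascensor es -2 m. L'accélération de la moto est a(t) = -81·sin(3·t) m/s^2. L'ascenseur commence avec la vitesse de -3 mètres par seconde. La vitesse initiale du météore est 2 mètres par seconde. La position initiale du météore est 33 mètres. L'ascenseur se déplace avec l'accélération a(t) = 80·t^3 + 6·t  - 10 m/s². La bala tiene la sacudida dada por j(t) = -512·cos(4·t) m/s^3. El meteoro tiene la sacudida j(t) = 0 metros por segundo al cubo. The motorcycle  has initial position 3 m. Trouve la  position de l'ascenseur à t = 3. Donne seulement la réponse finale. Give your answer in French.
La position à t = 3 est x = 943.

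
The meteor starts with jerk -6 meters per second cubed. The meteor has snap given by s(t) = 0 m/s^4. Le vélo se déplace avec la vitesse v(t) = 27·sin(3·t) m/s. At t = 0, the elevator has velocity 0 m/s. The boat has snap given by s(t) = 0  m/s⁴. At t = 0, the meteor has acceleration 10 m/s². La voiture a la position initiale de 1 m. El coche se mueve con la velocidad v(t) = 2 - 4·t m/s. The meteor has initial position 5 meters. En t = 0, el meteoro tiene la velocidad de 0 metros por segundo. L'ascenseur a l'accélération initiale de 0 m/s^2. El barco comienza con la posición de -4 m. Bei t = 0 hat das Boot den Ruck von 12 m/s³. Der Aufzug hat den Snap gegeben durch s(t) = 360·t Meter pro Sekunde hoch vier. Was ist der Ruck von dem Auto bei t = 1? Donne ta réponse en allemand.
Wir müssen unsere Gleichung für die Geschwindigkeit v(t) = 2 - 4·t 2-mal ableiten. Die Ableitung von der Geschwindigkeit ergibt die Beschleunigung: a(t) = -4. Die Ableitung von der Beschleunigung ergibt den Ruck: j(t) = 0. Wir haben den Ruck j(t) = 0. Durch Einsetzen von t = 1: j(1) = 0.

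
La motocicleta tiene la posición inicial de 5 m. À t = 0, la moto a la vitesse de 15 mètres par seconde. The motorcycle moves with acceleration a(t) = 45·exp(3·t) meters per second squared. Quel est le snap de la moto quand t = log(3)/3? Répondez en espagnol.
Debemos derivar nuestra ecuación de la aceleración a(t) = 45·exp(3·t) 2 veces. La derivada de la aceleración da la sacudida: j(t) = 135·exp(3·t). Derivando la sacudida, obtenemos el snap: s(t) = 405·exp(3·t). Usando s(t) = 405·exp(3·t) y sustituyendo t = log(3)/3, encontramos s = 1215.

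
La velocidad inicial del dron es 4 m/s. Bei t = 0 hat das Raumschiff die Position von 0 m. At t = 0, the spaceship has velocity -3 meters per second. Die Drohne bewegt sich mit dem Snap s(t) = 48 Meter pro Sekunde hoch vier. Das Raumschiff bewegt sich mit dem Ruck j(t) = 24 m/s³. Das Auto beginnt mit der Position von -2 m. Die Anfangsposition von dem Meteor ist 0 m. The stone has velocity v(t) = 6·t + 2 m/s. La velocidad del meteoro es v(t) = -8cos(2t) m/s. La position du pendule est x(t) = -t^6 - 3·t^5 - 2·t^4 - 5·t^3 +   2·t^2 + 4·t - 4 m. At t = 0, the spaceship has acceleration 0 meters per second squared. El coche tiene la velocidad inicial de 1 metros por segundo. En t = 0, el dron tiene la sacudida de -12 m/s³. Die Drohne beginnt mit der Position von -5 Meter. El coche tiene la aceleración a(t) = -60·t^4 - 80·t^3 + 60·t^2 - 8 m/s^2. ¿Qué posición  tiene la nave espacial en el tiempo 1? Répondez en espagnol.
Partiendo de la sacudida j(t) = 24, tomamos 3 antiderivadas. La antiderivada de la sacudida, con a(0) = 0, da la aceleración: a(t) = 24·t. Tomando ∫a(t)dt y aplicando v(0) = -3, encontramos v(t) = 12·t^2 - 3. Tomando ∫v(t)dt y aplicando x(0) = 0, encontramos x(t) = 4·t^3 - 3·t. Tenemos la posición x(t) = 4·t^3 - 3·t. Sustituyendo t = 1: x(1) = 1.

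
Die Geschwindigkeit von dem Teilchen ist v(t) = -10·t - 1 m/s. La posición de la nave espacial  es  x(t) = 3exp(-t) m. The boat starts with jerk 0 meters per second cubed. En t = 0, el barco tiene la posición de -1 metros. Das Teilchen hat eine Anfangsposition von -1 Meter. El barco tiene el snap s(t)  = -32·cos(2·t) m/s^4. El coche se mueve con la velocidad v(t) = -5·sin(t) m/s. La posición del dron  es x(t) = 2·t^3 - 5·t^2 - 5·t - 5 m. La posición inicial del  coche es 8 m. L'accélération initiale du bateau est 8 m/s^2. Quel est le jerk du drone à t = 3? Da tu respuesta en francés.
Nous devons dériver notre équation de la position x(t) = 2·t^3 - 5·t^2 - 5·t - 5 3 fois. En dérivant la position, nous obtenons la vitesse: v(t) = 6·t^2 - 10·t - 5. En dérivant la vitesse, nous obtenons l'accélération: a(t) = 12·t - 10. En prenant d/dt de a(t), nous trouvons j(t) = 12. En utilisant j(t) = 12 et en substituant t = 3, nous trouvons j = 12.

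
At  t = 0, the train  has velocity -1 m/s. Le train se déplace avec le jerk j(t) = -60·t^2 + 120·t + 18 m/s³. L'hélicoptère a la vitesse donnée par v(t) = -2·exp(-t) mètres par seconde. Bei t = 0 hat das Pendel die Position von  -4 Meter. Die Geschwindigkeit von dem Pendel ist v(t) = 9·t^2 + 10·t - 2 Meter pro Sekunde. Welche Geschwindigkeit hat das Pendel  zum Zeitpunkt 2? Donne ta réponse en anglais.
Using v(t) = 9·t^2 + 10·t - 2 and substituting t = 2, we find v = 54.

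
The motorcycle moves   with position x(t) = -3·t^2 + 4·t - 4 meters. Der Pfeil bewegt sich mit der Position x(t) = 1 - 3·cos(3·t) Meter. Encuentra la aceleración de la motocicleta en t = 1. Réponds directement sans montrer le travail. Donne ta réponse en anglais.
At t = 1, a = -6.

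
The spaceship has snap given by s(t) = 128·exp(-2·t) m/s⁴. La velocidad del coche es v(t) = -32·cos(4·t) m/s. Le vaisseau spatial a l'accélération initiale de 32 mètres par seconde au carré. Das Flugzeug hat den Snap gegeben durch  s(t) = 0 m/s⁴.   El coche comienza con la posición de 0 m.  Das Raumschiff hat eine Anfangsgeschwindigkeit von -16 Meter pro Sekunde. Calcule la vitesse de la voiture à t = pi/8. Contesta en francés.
Nous avons la vitesse v(t) = -32·cos(4·t). En substituant t = pi/8: v(pi/8) = 0.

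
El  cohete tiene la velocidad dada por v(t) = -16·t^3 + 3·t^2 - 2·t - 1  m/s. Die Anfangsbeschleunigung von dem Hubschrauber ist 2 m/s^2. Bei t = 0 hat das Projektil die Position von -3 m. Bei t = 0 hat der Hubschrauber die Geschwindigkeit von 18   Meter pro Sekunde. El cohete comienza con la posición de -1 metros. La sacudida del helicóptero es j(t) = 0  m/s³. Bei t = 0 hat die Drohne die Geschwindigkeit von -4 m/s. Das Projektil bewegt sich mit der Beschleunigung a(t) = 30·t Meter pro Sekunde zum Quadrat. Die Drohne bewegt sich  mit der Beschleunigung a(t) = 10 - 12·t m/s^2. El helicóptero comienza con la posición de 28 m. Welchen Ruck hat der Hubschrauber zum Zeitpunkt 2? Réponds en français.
Nous avons le jerk j(t) = 0. En substituant t = 2: j(2) = 0.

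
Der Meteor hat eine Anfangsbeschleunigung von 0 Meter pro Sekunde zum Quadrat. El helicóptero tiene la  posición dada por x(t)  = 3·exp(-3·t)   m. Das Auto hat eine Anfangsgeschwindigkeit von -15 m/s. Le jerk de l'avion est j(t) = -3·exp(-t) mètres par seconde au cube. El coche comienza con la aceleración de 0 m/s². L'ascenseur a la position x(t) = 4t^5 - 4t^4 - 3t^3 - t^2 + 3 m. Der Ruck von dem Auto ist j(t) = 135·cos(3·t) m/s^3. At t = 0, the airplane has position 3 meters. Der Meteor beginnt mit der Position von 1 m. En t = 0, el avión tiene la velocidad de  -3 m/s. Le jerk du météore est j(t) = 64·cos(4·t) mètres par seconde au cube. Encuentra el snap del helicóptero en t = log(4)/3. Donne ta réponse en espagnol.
Debemos derivar nuestra ecuación de la posición x(t) = 3·exp(-3·t) 4 veces. La derivada de la posición da la velocidad: v(t) = -9·exp(-3·t). Derivando la velocidad, obtenemos la aceleración: a(t) = 27·exp(-3·t). Tomando d/dt de a(t), encontramos j(t) = -81·exp(-3·t). La derivada de la sacudida da el snap: s(t) = 243·exp(-3·t). Tenemos el snap s(t) = 243·exp(-3·t). Sustituyendo t = log(4)/3: s(log(4)/3) = 243/4.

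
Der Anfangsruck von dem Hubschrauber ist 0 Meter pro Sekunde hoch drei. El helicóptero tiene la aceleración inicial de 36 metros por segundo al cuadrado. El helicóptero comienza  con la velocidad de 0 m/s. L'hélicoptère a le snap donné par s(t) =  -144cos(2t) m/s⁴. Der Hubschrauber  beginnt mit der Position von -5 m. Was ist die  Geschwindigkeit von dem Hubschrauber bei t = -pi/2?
Wir müssen die Stammfunktion unserer Gleichung für den Snap s(t) = -144·cos(2·t) 3-mal finden. Das Integral von dem Snap, mit j(0) = 0, ergibt den Ruck: j(t) = -72·sin(2·t). Mit ∫j(t)dt und Anwendung von a(0) = 36, finden wir a(t) = 36·cos(2·t). Die Stammfunktion von der Beschleunigung ist die Geschwindigkeit. Mit v(0) = 0 erhalten wir v(t) = 18·sin(2·t). Aus der Gleichung für die Geschwindigkeit v(t) = 18·sin(2·t), setzen wir t = -pi/2 ein und erhalten v = 0.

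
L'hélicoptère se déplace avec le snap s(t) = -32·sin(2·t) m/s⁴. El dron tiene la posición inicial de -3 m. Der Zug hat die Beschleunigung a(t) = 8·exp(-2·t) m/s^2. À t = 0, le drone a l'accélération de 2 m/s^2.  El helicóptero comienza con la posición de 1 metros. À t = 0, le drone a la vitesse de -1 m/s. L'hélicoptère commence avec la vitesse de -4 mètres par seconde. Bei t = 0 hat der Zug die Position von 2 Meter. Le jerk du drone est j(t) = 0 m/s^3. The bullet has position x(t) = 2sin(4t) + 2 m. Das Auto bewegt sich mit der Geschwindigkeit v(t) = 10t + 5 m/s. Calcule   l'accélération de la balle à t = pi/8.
Nous devons dériver notre équation de la position x(t) = 2·sin(4·t) + 2 2 fois. En prenant d/dt de x(t), nous trouvons v(t) = 8·cos(4·t). La dérivée de la vitesse donne l'accélération: a(t) = -32·sin(4·t). De l'équation de l'accélération a(t) = -32·sin(4·t), nous substituons t = pi/8 pour obtenir a = -32.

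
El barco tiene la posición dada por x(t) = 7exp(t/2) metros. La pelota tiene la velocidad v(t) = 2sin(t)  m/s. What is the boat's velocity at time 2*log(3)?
To solve this, we need to take 1 derivative of our position equation x(t) = 7·exp(t/2). Differentiating position, we get velocity: v(t) = 7·exp(t/2)/2. Using v(t) = 7·exp(t/2)/2 and substituting t = 2*log(3), we find v = 21/2.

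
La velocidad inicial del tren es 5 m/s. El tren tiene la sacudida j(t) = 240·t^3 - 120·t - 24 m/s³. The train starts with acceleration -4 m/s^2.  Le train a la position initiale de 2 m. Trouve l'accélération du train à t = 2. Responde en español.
Para resolver esto, necesitamos tomar 1 integral de nuestra ecuación de la sacudida j(t) = 240·t^3 - 120·t - 24. Integrando la sacudida y usando la condición inicial a(0) = -4, obtenemos a(t) = 60·t^4 - 60·t^2 - 24·t - 4. Usando a(t) = 60·t^4 - 60·t^2 - 24·t - 4 y sustituyendo t = 2, encontramos a = 668.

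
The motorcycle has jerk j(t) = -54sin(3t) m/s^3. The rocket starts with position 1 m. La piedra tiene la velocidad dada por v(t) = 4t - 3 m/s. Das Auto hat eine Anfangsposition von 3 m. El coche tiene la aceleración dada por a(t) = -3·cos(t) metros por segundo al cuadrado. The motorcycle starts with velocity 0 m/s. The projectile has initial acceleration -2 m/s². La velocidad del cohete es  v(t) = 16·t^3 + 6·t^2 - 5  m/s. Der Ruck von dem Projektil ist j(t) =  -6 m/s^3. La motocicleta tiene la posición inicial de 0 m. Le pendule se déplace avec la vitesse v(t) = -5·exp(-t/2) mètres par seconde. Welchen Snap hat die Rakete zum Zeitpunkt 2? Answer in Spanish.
Para resolver esto, necesitamos tomar 3 derivadas de nuestra ecuación de la velocidad v(t) = 16·t^3 + 6·t^2 - 5. Derivando la velocidad, obtenemos la aceleración: a(t) = 48·t^2 + 12·t. La derivada de la aceleración da la sacudida: j(t) = 96·t + 12. Derivando la sacudida, obtenemos el snap: s(t) = 96. Usando s(t) = 96 y sustituyendo t = 2, encontramos s = 96.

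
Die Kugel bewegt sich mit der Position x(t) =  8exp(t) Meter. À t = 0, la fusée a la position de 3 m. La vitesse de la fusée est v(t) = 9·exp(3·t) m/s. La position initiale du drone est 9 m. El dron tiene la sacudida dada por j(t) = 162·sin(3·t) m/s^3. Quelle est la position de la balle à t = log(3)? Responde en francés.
De l'équation de la position x(t) = 8·exp(t), nous substituons t = log(3) pour obtenir x = 24.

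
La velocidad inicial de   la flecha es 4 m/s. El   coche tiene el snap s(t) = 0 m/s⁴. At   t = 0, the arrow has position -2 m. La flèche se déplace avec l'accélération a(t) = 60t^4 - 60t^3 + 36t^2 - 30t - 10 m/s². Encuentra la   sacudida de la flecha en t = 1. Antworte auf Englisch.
Starting from acceleration a(t) = 60·t^4 - 60·t^3 + 36·t^2 - 30·t - 10, we take 1 derivative. Differentiating acceleration, we get jerk: j(t) = 240·t^3 - 180·t^2 + 72·t - 30. Using j(t) = 240·t^3 - 180·t^2 + 72·t - 30 and substituting t = 1, we find j = 102.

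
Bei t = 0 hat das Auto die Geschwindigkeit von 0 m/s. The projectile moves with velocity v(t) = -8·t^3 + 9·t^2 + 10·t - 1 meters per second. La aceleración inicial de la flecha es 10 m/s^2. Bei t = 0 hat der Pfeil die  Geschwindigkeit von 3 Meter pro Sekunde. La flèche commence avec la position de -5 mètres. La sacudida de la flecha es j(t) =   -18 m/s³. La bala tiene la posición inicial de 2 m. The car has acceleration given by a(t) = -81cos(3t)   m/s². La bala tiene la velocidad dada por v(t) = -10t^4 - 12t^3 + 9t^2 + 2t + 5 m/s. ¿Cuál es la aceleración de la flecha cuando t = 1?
Necesitamos integrar nuestra ecuación de la sacudida j(t) = -18 1 vez. La integral de la sacudida es la aceleración. Usando a(0) = 10, obtenemos a(t) = 10 - 18·t. Usando a(t) = 10 - 18·t y sustituyendo t = 1, encontramos a = -8.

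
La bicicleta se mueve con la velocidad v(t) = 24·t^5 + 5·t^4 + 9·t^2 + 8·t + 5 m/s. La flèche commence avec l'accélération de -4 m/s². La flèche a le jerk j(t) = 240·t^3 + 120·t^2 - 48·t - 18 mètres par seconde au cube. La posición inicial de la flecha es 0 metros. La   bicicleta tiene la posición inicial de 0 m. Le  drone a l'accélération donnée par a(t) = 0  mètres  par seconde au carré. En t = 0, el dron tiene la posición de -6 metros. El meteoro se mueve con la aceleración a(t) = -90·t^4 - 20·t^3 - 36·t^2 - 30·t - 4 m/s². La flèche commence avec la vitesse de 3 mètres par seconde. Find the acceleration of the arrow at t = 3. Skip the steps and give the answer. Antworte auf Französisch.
À t = 3, a = 5666.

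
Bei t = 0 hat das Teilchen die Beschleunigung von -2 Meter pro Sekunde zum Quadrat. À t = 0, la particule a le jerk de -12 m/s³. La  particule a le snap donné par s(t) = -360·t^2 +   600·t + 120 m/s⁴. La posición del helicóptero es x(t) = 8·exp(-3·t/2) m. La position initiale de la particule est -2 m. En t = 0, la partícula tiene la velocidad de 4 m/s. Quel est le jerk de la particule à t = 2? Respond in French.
Nous devons intégrer notre équation du snap s(t) = -360·t^2 + 600·t + 120 1 fois. En prenant ∫s(t)dt et en appliquant j(0) = -12, nous trouvons j(t) = -120·t^3 + 300·t^2 + 120·t - 12. De l'équation du jerk j(t) = -120·t^3 + 300·t^2 + 120·t - 12, nous substituons t = 2 pour obtenir j = 468.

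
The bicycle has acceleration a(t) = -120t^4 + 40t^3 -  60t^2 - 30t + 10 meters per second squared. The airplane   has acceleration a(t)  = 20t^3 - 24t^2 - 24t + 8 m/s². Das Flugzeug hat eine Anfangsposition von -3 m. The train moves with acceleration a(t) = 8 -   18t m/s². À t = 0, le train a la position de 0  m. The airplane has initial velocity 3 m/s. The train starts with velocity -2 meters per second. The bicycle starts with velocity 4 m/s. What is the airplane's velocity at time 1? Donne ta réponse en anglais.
To solve this, we need to take 1 antiderivative of our acceleration equation a(t) = 20·t^3 - 24·t^2 - 24·t + 8. Finding the integral of a(t) and using v(0) = 3: v(t) = 5·t^4 - 8·t^3 - 12·t^2 + 8·t + 3. Using v(t) = 5·t^4 - 8·t^3 - 12·t^2 + 8·t + 3 and substituting t = 1, we find v = -4.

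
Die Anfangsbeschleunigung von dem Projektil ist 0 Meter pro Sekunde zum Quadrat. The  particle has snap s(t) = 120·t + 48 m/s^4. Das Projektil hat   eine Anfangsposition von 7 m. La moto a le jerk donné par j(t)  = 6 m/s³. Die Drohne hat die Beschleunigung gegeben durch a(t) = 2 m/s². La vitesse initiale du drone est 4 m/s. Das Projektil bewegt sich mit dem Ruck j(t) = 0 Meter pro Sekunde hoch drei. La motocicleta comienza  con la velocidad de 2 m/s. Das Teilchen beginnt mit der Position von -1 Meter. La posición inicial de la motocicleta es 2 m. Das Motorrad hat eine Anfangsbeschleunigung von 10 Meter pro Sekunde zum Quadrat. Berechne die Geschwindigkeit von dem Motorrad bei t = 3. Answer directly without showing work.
v(3) = 59.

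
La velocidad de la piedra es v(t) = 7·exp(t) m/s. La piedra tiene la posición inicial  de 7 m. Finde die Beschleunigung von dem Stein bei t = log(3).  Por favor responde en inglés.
To solve this, we need to take 1 derivative of our velocity equation v(t) = 7·exp(t). The derivative of velocity gives acceleration: a(t) = 7·exp(t). From the given acceleration equation a(t) = 7·exp(t), we substitute t = log(3) to get a = 21.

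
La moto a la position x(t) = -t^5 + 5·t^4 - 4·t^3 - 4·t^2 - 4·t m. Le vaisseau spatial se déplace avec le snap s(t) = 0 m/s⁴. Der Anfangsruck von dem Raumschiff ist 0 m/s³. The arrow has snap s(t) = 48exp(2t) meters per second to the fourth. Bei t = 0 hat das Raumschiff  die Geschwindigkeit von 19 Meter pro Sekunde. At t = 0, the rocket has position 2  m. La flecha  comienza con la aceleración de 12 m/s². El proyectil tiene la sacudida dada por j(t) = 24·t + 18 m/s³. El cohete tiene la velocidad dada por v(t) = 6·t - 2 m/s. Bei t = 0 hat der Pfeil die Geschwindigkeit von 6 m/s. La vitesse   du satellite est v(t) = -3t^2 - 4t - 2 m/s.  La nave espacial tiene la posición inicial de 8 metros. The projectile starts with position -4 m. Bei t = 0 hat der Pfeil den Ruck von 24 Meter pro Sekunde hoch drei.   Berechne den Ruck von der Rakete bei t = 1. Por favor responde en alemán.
Ausgehend von der Geschwindigkeit v(t) = 6·t - 2, nehmen wir 2 Ableitungen. Die Ableitung von der Geschwindigkeit ergibt die Beschleunigung: a(t) = 6. Durch Ableiten von der Beschleunigung erhalten wir den Ruck: j(t) = 0. Aus der Gleichung für den Ruck j(t) = 0, setzen wir t = 1 ein und erhalten j = 0.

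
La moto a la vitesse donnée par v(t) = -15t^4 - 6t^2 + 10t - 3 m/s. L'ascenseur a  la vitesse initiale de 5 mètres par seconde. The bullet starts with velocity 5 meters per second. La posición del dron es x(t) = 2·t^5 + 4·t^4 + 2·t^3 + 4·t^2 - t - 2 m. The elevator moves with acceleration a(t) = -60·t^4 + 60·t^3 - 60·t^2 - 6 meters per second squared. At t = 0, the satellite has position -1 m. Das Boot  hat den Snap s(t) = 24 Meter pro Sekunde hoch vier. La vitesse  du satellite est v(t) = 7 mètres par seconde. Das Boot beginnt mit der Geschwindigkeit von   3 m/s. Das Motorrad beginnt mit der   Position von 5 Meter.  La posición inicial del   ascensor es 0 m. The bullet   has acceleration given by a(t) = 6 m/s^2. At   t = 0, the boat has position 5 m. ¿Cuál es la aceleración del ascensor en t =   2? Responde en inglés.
From the given acceleration equation a(t) = -60·t^4 + 60·t^3 - 60·t^2 - 6, we substitute t = 2 to get a = -726.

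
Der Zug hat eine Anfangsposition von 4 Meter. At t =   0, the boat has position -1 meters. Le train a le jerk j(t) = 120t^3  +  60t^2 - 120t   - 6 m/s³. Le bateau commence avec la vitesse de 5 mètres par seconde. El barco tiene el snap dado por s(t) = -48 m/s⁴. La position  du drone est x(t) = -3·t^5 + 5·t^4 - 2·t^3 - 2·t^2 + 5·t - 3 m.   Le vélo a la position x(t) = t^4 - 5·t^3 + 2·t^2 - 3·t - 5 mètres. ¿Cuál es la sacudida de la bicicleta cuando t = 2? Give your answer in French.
Nous devons dériver notre équation de la position x(t) = t^4 - 5·t^3 + 2·t^2 - 3·t - 5 3 fois. En dérivant la position, nous obtenons la vitesse: v(t) = 4·t^3 - 15·t^2 + 4·t - 3. En dérivant la vitesse, nous obtenons l'accélération: a(t) = 12·t^2 - 30·t + 4. En dérivant l'accélération, nous obtenons le jerk: j(t) = 24·t - 30. De l'équation du jerk j(t) = 24·t - 30, nous substituons t = 2 pour obtenir j = 18.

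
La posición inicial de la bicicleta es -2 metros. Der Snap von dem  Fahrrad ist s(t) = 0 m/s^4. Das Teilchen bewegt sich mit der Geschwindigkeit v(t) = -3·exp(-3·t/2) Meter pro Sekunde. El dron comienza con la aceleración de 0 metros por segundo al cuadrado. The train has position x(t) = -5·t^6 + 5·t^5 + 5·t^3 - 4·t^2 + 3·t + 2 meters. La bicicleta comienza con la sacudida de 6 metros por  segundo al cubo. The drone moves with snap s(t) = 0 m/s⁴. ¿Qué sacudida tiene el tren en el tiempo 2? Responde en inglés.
We must differentiate our position equation x(t) = -5·t^6 + 5·t^5 + 5·t^3 - 4·t^2 + 3·t + 2 3 times. Taking d/dt of x(t), we find v(t) = -30·t^5 + 25·t^4 + 15·t^2 - 8·t + 3. Differentiating velocity, we get acceleration: a(t) = -150·t^4 + 100·t^3 + 30·t - 8. Taking d/dt of a(t), we find j(t) = -600·t^3 + 300·t^2 + 30. Using j(t) = -600·t^3 + 300·t^2 + 30 and substituting t = 2, we find j = -3570.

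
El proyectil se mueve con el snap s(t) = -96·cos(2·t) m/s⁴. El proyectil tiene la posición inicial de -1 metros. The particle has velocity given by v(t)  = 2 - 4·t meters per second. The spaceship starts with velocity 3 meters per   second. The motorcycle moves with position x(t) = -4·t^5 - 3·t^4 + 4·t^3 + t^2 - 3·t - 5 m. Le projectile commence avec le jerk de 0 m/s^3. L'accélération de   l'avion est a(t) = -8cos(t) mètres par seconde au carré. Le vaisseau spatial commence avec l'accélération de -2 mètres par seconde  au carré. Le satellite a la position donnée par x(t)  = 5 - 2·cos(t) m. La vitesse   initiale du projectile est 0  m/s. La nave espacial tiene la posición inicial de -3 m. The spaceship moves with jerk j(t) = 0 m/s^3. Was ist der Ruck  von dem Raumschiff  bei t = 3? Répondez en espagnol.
Usando j(t) = 0 y sustituyendo t = 3, encontramos j = 0.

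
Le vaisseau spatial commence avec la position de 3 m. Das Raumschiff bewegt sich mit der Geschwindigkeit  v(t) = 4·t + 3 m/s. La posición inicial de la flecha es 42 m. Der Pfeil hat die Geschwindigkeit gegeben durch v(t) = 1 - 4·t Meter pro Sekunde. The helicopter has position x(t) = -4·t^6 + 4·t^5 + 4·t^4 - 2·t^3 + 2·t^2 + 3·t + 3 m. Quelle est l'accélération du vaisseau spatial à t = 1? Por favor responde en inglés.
To solve this, we need to take 1 derivative of our velocity equation v(t) = 4·t + 3. Differentiating velocity, we get acceleration: a(t) = 4. We have acceleration a(t) = 4. Substituting t = 1: a(1) = 4.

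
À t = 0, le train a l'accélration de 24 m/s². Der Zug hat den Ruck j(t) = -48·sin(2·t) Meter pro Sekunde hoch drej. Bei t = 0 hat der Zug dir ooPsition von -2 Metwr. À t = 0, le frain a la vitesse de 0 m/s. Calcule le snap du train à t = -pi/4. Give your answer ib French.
En partant du jerk j(t) = -48·sin(2·t), nous prenons 1 dérivée. En prenant d/dt de j(t), nous trouvons s(t) = -96·cos(2·t). De l'équation du snap s(t) = -96·cos(2·t), nous substituons t = -pi/4 pour obtenir s = 0.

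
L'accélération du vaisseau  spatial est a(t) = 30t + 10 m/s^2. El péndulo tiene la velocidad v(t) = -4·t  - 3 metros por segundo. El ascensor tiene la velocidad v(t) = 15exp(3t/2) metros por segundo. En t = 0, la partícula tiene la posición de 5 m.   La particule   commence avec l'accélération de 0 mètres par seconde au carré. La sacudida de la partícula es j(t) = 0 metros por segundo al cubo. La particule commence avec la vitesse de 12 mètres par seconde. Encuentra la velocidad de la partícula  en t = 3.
Necesitamos integrar nuestra ecuación de la sacudida j(t) = 0 2 veces. Tomando ∫j(t)dt y aplicando a(0) = 0, encontramos a(t) = 0. La integral de la aceleración, con v(0) = 12, da la velocidad: v(t) = 12. Usando v(t) = 12 y sustituyendo t = 3, encontramos v = 12.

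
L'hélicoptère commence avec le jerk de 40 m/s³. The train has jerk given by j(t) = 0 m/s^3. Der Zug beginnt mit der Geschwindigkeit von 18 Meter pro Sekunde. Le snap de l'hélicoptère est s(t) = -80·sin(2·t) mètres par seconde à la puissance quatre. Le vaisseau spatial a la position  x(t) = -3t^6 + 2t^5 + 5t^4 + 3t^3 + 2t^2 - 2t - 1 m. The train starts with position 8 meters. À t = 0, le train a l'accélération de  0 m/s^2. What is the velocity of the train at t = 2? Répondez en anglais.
To solve this, we need to take 2 integrals of our jerk equation j(t) = 0. Finding the integral of j(t) and using a(0) = 0: a(t) = 0. Integrating acceleration and using the initial condition v(0) = 18, we get v(t) = 18. Using v(t) = 18 and substituting t = 2, we find v = 18.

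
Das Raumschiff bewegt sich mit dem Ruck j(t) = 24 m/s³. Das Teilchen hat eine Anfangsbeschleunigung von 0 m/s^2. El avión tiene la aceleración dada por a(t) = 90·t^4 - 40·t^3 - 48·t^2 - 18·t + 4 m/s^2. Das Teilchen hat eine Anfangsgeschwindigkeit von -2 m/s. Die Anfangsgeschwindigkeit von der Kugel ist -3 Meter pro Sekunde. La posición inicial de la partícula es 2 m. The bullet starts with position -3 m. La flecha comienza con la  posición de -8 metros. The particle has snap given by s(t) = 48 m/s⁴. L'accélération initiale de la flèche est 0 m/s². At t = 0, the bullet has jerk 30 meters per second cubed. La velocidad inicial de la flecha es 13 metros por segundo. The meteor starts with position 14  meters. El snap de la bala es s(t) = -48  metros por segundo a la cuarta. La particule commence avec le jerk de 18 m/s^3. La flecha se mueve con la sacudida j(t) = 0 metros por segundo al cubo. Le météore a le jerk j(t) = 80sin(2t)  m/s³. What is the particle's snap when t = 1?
From the given snap equation s(t) = 48, we substitute t = 1 to get s = 48.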